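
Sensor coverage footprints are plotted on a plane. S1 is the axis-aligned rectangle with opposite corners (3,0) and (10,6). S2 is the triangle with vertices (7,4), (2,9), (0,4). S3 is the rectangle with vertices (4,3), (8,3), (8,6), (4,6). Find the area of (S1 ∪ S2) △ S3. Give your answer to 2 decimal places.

|S1 ∪ S2| = 53.5.
|(S1 ∪ S2) ∩ S3| = 12.
|(S1 ∪ S2) △ S3| = 53.5 + 12 − 24 = 41.50.

41.50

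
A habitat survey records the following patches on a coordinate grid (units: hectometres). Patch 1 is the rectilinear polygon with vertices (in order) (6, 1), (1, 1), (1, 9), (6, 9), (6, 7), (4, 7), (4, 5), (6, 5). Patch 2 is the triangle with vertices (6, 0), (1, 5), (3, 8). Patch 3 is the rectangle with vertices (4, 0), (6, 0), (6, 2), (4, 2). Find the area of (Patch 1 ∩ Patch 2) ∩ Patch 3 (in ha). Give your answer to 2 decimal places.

The region (Patch 1 ∩ Patch 2) ∩ Patch 3 is the polygon with vertices (4,2), (5.25,2), (5.625,1), (5,1).
By the shoelace formula its area is 0.94.

0.94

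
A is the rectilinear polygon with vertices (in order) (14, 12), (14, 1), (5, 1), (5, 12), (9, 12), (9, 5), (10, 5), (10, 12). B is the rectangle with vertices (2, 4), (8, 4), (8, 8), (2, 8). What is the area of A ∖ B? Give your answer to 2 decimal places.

80.00

|A| = 92, |A∩B| = 12.
|A ∖ B| = |A| − |A∩B| = 92 − 12 = 80.00.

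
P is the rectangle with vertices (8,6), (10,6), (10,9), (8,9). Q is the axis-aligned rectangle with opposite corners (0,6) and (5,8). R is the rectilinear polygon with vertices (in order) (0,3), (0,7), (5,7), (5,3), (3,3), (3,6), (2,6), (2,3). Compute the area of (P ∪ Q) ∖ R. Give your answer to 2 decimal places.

11.00

|P ∪ Q| = 16.
|(P ∪ Q) ∩ R| = 5.
|(P ∪ Q) ∖ R| = 16 − 5 = 11.00.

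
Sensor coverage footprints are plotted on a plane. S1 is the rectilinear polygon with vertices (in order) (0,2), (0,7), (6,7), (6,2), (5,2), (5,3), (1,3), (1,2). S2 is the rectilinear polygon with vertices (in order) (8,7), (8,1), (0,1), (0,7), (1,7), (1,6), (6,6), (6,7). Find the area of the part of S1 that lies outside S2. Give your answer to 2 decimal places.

|S1| = 26, |S1∩S2| = 21.
|S1 ∖ S2| = |S1| − |S1∩S2| = 26 − 21 = 5.00.

5.00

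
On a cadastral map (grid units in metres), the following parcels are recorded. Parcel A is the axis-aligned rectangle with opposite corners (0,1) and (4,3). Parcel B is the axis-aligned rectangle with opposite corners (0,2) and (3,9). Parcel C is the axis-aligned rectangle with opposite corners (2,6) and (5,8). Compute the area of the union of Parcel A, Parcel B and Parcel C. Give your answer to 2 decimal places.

30.00

By inclusion–exclusion:
Individual areas: |Parcel A| = 8, |Parcel B| = 21, |Parcel C| = 6.
|Parcel A∩Parcel B|: x∈[0,3], y∈[2,3] → 3·1 = 3.
|Parcel A∩Parcel C| = 0 (no overlap).
|Parcel B∩Parcel C|: x∈[2,3], y∈[6,8] → 1·2 = 2.
|Parcel A∩Parcel B∩Parcel C| = 0.
|Parcel A ∪ Parcel B ∪ Parcel C| = 35 − 5 + 0 = 30.00.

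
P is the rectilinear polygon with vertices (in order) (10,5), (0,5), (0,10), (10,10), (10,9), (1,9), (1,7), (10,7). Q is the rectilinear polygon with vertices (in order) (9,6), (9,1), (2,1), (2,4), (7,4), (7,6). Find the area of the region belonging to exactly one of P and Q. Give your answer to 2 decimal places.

|P| = 32, |Q| = 25, |P∩Q| = 2.
|P △ Q| = |P| + |Q| − 2·|P∩Q| = 32 + 25 − 4 = 53.00.

53.00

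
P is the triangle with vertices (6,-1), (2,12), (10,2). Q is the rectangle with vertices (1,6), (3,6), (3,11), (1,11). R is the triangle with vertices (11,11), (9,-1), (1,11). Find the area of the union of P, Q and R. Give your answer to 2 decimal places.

By inclusion–exclusion:
Individual areas: |P| = 32, |Q| = 10, |R| = 60.
|P∩Q| = 0.7538.
|P∩R| = 21.2317.
|Q∩R| = 3.
|P∩Q∩R| = 0.7538.
|P ∪ Q ∪ R| = 102 − 24.9855 + 0.7538 = 77.77.

77.77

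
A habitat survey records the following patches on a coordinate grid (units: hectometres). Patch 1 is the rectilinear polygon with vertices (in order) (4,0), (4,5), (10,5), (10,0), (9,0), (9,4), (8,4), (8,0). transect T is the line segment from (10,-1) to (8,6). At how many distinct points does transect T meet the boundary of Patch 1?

The segment meets the boundary at (8.571,4), (9,2.5), (8.286,5), (9.714,0).

4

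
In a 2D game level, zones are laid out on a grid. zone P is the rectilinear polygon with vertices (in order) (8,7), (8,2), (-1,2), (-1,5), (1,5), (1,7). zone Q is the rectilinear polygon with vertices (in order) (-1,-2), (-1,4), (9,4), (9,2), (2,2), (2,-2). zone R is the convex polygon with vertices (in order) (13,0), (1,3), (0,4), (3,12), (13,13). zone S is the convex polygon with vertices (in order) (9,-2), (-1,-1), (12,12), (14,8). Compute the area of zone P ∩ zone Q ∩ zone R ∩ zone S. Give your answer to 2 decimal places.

9.10

The intersection is the polygon with vertices (2.6,2.6), (4,4), (8,4), (8,2), (5,2).
By the shoelace formula its area is 9.10.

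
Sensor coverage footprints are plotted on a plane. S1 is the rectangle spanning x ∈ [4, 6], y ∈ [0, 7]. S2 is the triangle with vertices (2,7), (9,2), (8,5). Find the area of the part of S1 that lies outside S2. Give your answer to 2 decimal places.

11.71

|S1| = 14, |S1∩S2| = 2.2857.
|S1 ∖ S2| = |S1| − |S1∩S2| = 14 − 2.2857 = 11.71.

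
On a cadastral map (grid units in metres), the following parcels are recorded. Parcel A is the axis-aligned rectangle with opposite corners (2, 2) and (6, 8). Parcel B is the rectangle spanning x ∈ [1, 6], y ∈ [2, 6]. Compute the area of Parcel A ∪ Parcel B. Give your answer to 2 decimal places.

28.00

By inclusion–exclusion:
Individual areas: |Parcel A| = 24, |Parcel B| = 20.
|Parcel A∩Parcel B|: x∈[2,6], y∈[2,6] → 4·4 = 16.
|Parcel A ∪ Parcel B| = 44 − 16 = 28.00.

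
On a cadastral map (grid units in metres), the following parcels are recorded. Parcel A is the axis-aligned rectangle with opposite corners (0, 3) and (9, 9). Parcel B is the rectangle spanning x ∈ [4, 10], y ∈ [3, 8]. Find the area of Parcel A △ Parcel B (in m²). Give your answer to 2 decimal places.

34.00

|Parcel A∩Parcel B|: x∈[4,9], y∈[3,8] → 5·5 = 25.
|Parcel A △ Parcel B| = |Parcel A| + |Parcel B| − 2·|Parcel A∩Parcel B| = 54 + 30 − 50 = 34.00.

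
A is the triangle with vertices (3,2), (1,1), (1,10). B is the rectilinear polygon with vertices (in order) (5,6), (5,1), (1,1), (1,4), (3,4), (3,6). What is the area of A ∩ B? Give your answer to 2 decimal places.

4.50

The intersection is the polygon with vertices (1,1), (1,4), (2.5,4), (3,2).
By the shoelace formula its area is 4.50.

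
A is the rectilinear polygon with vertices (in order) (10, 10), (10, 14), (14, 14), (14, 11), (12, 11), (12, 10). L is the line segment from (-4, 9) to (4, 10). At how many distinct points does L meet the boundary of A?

The segment lies entirely outside A and never meets its boundary.

0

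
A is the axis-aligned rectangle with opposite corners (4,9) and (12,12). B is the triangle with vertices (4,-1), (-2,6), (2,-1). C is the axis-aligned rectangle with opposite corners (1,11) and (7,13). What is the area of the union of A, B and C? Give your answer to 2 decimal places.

40.00

By inclusion–exclusion:
Individual areas: |A| = 24, |B| = 7, |C| = 12.
|A∩B| = 0.
|A∩C|: x∈[4,7], y∈[11,12] → 3·1 = 3.
|B∩C| = 0.
|A∩B∩C| = 0.
|A ∪ B ∪ C| = 43 − 3 + 0 = 40.00.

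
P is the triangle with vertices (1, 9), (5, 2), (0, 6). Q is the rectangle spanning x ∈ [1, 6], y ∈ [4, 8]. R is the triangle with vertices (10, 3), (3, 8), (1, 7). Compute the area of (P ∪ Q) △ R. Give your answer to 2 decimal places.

|P ∪ Q| = 23.5429.
|(P ∪ Q) ∩ R| = 6.3413.
|(P ∪ Q) △ R| = 23.5429 + 8.5 − 12.6825 = 19.36.

19.36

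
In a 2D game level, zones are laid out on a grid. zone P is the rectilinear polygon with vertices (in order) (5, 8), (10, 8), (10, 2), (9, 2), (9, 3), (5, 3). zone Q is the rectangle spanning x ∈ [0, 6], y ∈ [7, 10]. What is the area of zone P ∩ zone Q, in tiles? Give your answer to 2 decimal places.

1.00

The intersection is the polygon with vertices (6,8), (6,7), (5,7), (5,8).
By the shoelace formula its area is 1.00.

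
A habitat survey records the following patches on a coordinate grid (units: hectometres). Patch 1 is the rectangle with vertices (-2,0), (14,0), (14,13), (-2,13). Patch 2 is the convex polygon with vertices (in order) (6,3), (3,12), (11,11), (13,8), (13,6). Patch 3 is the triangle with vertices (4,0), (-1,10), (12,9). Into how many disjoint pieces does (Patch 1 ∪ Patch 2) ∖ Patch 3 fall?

1

(Patch 1 ∪ Patch 2) ∖ Patch 3 is a single connected region.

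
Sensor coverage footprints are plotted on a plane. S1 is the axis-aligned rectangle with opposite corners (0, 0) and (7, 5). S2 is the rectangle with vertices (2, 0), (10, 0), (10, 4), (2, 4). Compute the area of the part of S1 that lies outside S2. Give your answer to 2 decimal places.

15.00

|S1∩S2|: x∈[2,7], y∈[0,4] → 5·4 = 20.
|S1| = 35.
|S1 ∖ S2| = |S1| − |S1∩S2| = 35 − 20 = 15.00.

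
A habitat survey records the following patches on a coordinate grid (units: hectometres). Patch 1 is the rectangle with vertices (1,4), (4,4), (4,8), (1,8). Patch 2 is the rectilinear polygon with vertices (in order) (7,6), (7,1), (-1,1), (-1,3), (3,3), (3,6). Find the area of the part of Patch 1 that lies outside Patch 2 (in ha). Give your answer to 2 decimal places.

10.00

|Patch 1| = 12, |Patch 1∩Patch 2| = 2.
|Patch 1 ∖ Patch 2| = |Patch 1| − |Patch 1∩Patch 2| = 12 − 2 = 10.00.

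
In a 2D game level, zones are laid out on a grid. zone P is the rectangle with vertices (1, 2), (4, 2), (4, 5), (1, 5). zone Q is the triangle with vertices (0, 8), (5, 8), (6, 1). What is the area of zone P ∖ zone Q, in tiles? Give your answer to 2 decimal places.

7.81

|zone P| = 9, |zone P∩zone Q| = 1.1905.
|zone P ∖ zone Q| = |zone P| − |zone P∩zone Q| = 9 − 1.1905 = 7.81.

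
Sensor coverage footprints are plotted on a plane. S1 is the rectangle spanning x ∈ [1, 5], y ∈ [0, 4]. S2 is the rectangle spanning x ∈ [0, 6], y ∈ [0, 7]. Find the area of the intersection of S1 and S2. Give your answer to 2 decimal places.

16.00

|S1∩S2|: x∈[1,5], y∈[0,4] → 4·4 = 16.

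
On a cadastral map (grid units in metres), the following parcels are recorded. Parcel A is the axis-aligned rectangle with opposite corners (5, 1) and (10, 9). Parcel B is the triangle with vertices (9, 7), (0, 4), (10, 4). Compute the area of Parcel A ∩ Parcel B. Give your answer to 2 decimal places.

The intersection is the polygon with vertices (5,5.667), (9,7), (10,4), (5,4).
By the shoelace formula its area is 10.83.

10.83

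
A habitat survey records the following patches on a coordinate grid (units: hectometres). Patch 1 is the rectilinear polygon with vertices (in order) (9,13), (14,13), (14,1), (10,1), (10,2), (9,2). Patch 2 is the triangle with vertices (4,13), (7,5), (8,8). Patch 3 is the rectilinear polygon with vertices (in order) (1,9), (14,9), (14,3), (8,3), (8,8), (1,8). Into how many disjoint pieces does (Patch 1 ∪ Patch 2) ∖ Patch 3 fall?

(Patch 1 ∪ Patch 2) ∖ Patch 3 splits into 4 disjoint pieces (area 20, area 9, area 3.4, area 3.1875).

4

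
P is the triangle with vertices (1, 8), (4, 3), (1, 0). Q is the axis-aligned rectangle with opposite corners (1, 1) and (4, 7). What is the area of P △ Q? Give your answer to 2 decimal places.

7.60

|P| = 12, |Q| = 18, |P∩Q| = 11.2.
|P △ Q| = |P| + |Q| − 2·|P∩Q| = 12 + 18 − 22.4 = 7.60.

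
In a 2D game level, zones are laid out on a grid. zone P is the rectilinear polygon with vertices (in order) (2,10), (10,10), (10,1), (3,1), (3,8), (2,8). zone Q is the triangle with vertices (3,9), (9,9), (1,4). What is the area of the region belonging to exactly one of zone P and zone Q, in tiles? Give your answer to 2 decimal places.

|zone P| = 65, |zone Q| = 15, |zone P∩zone Q| = 11.45.
|zone P △ zone Q| = |zone P| + |zone Q| − 2·|zone P∩zone Q| = 65 + 15 − 22.9 = 57.10.

57.10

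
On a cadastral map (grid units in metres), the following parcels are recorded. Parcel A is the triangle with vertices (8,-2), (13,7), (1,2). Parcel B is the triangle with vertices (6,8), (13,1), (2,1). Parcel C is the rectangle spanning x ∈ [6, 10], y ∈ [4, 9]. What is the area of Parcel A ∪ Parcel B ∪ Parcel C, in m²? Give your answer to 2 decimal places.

67.28

By inclusion–exclusion:
Individual areas: |Parcel A| = 41.5, |Parcel B| = 38.5, |Parcel C| = 20.
|Parcel A∩Parcel B| = 23.6406.
|Parcel A∩Parcel C| = 3.6667.
|Parcel B∩Parcel C| = 8.
|Parcel A∩Parcel B∩Parcel C| = 2.5858.
|Parcel A ∪ Parcel B ∪ Parcel C| = 100 − 35.3073 + 2.5858 = 67.28.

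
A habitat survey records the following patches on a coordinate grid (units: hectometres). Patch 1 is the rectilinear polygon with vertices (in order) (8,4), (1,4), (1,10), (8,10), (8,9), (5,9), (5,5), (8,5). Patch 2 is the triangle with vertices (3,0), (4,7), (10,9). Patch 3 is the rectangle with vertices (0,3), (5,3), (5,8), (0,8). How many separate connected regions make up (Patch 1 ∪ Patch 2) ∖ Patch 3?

2

(Patch 1 ∪ Patch 2) ∖ Patch 3 splits into 2 disjoint pieces (area 16.1905, area 11).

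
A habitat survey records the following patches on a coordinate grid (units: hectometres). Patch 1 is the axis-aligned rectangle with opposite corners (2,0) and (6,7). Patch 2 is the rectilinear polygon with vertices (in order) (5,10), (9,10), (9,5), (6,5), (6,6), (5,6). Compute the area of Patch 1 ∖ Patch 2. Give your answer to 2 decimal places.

27.00

|Patch 1| = 28, |Patch 1∩Patch 2| = 1.
|Patch 1 ∖ Patch 2| = |Patch 1| − |Patch 1∩Patch 2| = 28 − 1 = 27.00.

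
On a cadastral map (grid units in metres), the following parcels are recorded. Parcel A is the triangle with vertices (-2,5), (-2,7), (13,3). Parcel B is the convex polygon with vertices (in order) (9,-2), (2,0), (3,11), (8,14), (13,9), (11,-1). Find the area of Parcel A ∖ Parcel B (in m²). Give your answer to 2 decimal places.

7.69

|Parcel A| = 15, |Parcel A∩Parcel B| = 7.3116.
|Parcel A ∖ Parcel B| = |Parcel A| − |Parcel A∩Parcel B| = 15 − 7.3116 = 7.69.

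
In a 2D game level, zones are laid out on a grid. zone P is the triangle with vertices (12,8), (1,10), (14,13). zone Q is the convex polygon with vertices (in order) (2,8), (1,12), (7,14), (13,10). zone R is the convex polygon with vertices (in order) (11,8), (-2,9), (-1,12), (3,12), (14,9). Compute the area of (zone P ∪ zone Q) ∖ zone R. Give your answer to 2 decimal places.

|zone P ∪ zone Q| = 51.6772.
|(zone P ∪ zone Q) ∩ zone R| = 25.7701.
|(zone P ∪ zone Q) ∖ zone R| = 51.6772 − 25.7701 = 25.91.

25.91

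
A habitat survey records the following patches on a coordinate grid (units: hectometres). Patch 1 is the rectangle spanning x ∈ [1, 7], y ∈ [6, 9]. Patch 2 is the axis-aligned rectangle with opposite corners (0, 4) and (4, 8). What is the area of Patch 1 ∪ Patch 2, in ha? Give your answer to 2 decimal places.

By inclusion–exclusion:
Individual areas: |Patch 1| = 18, |Patch 2| = 16.
|Patch 1∩Patch 2|: x∈[1,4], y∈[6,8] → 3·2 = 6.
|Patch 1 ∪ Patch 2| = 34 − 6 = 28.00.

28.00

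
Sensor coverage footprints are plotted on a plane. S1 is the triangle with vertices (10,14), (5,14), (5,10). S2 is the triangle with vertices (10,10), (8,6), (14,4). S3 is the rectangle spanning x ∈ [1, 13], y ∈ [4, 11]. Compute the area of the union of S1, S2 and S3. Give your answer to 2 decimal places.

93.96

By inclusion–exclusion:
Individual areas: |S1| = 10, |S2| = 14, |S3| = 84.
|S1∩S2| = 0.
|S1∩S3| = 0.625.
|S2∩S3| = 13.4167.
|S1∩S2∩S3| = 0.
|S1 ∪ S2 ∪ S3| = 108 − 14.0417 + 0 = 93.96.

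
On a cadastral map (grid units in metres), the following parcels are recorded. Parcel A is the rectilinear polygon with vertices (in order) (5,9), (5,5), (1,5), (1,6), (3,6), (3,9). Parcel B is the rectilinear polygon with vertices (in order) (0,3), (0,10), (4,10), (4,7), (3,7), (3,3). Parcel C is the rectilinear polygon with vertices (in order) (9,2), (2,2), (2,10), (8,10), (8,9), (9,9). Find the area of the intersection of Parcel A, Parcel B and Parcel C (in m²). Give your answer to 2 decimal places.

3.00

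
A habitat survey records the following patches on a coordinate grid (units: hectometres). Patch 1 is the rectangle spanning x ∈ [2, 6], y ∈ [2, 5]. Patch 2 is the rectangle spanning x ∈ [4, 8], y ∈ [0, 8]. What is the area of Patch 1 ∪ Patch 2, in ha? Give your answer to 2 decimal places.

38.00

By inclusion–exclusion:
Individual areas: |Patch 1| = 12, |Patch 2| = 32.
|Patch 1∩Patch 2|: x∈[4,6], y∈[2,5] → 2·3 = 6.
|Patch 1 ∪ Patch 2| = 44 − 6 = 38.00.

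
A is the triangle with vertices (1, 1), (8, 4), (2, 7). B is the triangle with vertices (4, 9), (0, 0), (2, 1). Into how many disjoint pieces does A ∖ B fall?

A ∖ B splits into 2 disjoint pieces (area 12.74, area 1.9697).

2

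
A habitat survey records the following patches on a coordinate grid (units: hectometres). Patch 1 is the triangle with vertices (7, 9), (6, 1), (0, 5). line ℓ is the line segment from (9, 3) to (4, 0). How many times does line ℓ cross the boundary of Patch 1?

The segment meets the boundary at (5.842,1.105), (6.027,1.216).

2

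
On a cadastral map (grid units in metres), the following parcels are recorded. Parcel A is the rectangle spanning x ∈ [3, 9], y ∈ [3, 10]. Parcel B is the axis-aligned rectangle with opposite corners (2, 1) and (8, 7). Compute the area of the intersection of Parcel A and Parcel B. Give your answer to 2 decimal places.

|Parcel A∩Parcel B|: x∈[3,8], y∈[3,7] → 5·4 = 20.

20.00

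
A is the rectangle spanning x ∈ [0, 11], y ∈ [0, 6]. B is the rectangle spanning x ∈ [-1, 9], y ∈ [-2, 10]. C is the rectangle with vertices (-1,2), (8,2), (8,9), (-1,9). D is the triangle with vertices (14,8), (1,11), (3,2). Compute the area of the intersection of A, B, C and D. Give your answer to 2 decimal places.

The intersection is the polygon with vertices (8,6), (8,4.727), (3,2), (2.111,6).
By the shoelace formula its area is 14.96.

14.96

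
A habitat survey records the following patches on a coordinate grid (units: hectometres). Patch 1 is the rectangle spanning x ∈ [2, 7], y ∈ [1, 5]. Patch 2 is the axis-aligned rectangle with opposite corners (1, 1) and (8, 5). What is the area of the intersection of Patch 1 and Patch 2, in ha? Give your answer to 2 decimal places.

|Patch 1∩Patch 2|: x∈[2,7], y∈[1,5] → 5·4 = 20.

20.00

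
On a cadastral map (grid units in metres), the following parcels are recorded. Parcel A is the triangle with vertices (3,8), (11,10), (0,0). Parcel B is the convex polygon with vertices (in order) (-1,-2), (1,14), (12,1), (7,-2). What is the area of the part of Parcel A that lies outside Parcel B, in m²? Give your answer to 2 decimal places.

|Parcel A| = 29, |Parcel A∩Parcel B| = 22.2717.
|Parcel A ∖ Parcel B| = |Parcel A| − |Parcel A∩Parcel B| = 29 − 22.2717 = 6.73.

6.73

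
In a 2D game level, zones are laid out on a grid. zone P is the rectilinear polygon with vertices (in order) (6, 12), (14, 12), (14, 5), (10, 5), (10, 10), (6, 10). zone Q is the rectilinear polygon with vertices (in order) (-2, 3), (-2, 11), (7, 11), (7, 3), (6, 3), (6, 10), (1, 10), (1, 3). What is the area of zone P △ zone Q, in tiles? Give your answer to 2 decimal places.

|zone P| = 36, |zone Q| = 37, |zone P∩zone Q| = 1.
|zone P △ zone Q| = |zone P| + |zone Q| − 2·|zone P∩zone Q| = 36 + 37 − 2 = 71.00.

71.00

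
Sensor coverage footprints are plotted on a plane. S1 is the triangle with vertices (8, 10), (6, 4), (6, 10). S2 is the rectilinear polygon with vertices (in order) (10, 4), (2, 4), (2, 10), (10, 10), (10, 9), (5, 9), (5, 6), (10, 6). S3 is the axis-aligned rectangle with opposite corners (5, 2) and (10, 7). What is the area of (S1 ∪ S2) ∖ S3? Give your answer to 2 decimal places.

25.67

|S1 ∪ S2| = 36.5.
|(S1 ∪ S2) ∩ S3| = 10.8333.
|(S1 ∪ S2) ∖ S3| = 36.5 − 10.8333 = 25.67.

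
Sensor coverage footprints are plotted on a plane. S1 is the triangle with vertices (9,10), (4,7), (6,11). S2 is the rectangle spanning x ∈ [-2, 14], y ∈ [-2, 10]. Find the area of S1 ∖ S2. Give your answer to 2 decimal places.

1.75

|S1| = 7, |S1∩S2| = 5.25.
|S1 ∖ S2| = |S1| − |S1∩S2| = 7 − 5.25 = 1.75.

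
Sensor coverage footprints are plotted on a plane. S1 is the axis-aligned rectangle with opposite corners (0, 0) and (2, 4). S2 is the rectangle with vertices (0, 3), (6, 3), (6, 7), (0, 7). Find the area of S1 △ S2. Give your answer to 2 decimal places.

28.00

|S1∩S2|: x∈[0,2], y∈[3,4] → 2·1 = 2.
|S1 △ S2| = |S1| + |S2| − 2·|S1∩S2| = 8 + 24 − 4 = 28.00.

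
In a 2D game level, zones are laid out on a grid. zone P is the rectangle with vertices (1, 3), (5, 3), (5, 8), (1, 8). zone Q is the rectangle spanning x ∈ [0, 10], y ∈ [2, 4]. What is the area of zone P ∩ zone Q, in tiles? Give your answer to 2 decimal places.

|zone P∩zone Q|: x∈[1,5], y∈[3,4] → 4·1 = 4.

4.00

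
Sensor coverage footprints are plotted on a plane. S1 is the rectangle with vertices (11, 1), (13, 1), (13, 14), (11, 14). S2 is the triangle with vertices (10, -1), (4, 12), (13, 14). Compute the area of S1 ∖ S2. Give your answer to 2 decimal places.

|S1| = 26, |S1∩S2| = 9.5556.
|S1 ∖ S2| = |S1| − |S1∩S2| = 26 − 9.5556 = 16.44.

16.44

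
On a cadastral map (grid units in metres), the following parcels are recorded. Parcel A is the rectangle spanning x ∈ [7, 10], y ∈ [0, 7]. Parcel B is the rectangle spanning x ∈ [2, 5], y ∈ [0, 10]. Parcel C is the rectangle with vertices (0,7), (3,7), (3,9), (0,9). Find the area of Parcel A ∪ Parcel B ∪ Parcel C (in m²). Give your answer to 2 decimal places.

55.00

By inclusion–exclusion:
Individual areas: |Parcel A| = 21, |Parcel B| = 30, |Parcel C| = 6.
|Parcel A∩Parcel B| = 0 (no overlap).
|Parcel A∩Parcel C| = 0 (no overlap).
|Parcel B∩Parcel C|: x∈[2,3], y∈[7,9] → 1·2 = 2.
|Parcel A∩Parcel B∩Parcel C| = 0.
|Parcel A ∪ Parcel B ∪ Parcel C| = 57 − 2 + 0 = 55.00.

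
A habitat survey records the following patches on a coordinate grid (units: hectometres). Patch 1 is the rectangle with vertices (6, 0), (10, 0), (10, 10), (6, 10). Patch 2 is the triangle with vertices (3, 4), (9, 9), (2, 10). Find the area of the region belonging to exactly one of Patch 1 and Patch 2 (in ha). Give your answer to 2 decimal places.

51.71

|Patch 1| = 40, |Patch 2| = 20.5, |Patch 1∩Patch 2| = 4.3929.
|Patch 1 △ Patch 2| = |Patch 1| + |Patch 2| − 2·|Patch 1∩Patch 2| = 40 + 20.5 − 8.7857 = 51.71.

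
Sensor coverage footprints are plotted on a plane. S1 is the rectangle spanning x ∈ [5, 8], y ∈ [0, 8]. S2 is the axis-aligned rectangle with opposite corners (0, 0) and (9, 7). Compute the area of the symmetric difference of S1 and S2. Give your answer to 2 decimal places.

45.00

|S1∩S2|: x∈[5,8], y∈[0,7] → 3·7 = 21.
|S1 △ S2| = |S1| + |S2| − 2·|S1∩S2| = 24 + 63 − 42 = 45.00.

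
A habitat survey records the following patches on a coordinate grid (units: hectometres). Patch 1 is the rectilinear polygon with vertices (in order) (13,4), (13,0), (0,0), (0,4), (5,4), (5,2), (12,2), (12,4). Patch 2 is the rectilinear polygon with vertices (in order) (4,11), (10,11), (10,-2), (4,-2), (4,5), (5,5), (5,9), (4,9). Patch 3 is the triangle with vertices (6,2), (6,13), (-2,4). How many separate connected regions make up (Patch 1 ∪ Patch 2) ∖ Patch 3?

2

(Patch 1 ∪ Patch 2) ∖ Patch 3 splits into 2 disjoint pieces (area 80.5, area 0.0278).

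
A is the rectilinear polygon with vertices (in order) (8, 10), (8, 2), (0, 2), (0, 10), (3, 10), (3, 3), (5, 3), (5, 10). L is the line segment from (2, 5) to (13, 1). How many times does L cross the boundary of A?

The segment meets the boundary at (8,2.818), (3,4.636), (5,3.909).

3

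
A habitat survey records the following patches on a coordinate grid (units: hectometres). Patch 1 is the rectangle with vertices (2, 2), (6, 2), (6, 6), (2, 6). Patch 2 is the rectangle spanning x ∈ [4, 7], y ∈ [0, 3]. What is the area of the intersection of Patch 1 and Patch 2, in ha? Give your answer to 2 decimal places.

|Patch 1∩Patch 2|: x∈[4,6], y∈[2,3] → 2·1 = 2.

2.00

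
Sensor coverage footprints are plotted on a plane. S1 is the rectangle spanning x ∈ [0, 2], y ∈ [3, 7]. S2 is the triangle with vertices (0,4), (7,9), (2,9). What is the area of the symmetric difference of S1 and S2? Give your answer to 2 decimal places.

14.96

|S1| = 8, |S2| = 12.5, |S1∩S2| = 2.7714.
|S1 △ S2| = |S1| + |S2| − 2·|S1∩S2| = 8 + 12.5 − 5.5429 = 14.96.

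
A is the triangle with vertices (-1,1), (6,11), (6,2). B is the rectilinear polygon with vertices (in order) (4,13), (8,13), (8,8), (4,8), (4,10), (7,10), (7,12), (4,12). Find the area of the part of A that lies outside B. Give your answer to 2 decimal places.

|A| = 31.5, |A∩B| = 2.7929.
|A ∖ B| = |A| − |A∩B| = 31.5 − 2.7929 = 28.71.

28.71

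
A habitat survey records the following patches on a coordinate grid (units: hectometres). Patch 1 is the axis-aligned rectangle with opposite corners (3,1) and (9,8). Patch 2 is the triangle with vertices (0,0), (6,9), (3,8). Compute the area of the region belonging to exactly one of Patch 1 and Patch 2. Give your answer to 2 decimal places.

44.33

|Patch 1| = 42, |Patch 2| = 10.5, |Patch 1∩Patch 2| = 4.0833.
|Patch 1 △ Patch 2| = |Patch 1| + |Patch 2| − 2·|Patch 1∩Patch 2| = 42 + 10.5 − 8.1667 = 44.33.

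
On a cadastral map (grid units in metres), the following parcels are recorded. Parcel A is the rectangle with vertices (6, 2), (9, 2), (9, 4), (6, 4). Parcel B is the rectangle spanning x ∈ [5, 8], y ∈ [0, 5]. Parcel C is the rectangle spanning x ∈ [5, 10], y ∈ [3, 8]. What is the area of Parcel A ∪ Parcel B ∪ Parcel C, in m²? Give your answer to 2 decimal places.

By inclusion–exclusion:
Individual areas: |Parcel A| = 6, |Parcel B| = 15, |Parcel C| = 25.
|Parcel A∩Parcel B|: x∈[6,8], y∈[2,4] → 2·2 = 4.
|Parcel A∩Parcel C|: x∈[6,9], y∈[3,4] → 3·1 = 3.
|Parcel B∩Parcel C|: x∈[5,8], y∈[3,5] → 3·2 = 6.
|Parcel A∩Parcel B∩Parcel C| = 2.
|Parcel A ∪ Parcel B ∪ Parcel C| = 46 − 13 + 2 = 35.00.

35.00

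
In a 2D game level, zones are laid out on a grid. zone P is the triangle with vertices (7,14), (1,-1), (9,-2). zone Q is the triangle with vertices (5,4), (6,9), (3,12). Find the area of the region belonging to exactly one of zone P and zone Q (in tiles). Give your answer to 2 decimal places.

62.44

|zone P| = 63, |zone Q| = 9, |zone P∩zone Q| = 4.7802.
|zone P △ zone Q| = |zone P| + |zone Q| − 2·|zone P∩zone Q| = 63 + 9 − 9.5604 = 62.44.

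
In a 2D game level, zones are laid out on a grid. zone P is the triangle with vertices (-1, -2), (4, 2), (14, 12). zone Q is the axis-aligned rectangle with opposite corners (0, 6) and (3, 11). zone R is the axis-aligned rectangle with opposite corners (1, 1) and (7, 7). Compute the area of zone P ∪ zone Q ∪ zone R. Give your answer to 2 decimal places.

By inclusion–exclusion:
Individual areas: |zone P| = 5, |zone Q| = 15, |zone R| = 36.
|zone P∩zone Q| = 0.
|zone P∩zone R| = 2.5631.
|zone Q∩zone R|: x∈[1,3], y∈[6,7] → 2·1 = 2.
|zone P∩zone Q∩zone R| = 0.
|zone P ∪ zone Q ∪ zone R| = 56 − 4.5631 + 0 = 51.44.

51.44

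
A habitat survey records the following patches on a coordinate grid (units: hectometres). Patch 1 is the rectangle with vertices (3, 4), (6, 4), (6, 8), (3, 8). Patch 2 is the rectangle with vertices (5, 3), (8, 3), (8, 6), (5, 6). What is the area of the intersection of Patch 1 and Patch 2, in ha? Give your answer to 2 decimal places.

|Patch 1∩Patch 2|: x∈[5,6], y∈[4,6] → 1·2 = 2.

2.00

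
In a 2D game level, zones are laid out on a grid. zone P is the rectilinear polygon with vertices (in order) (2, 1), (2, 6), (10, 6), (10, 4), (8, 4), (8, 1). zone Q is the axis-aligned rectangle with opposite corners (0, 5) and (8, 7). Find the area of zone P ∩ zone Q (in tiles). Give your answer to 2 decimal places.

The intersection is the polygon with vertices (2,6), (8,6), (8,5), (2,5).
By the shoelace formula its area is 6.00.

6.00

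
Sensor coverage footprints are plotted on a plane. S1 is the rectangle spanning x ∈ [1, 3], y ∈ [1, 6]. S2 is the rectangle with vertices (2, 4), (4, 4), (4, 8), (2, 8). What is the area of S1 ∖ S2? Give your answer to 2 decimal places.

|S1∩S2|: x∈[2,3], y∈[4,6] → 1·2 = 2.
|S1| = 10.
|S1 ∖ S2| = |S1| − |S1∩S2| = 10 − 2 = 8.00.

8.00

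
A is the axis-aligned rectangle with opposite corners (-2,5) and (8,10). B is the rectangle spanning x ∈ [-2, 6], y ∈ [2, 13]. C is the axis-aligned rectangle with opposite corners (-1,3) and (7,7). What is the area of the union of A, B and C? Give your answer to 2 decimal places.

By inclusion–exclusion:
Individual areas: |A| = 50, |B| = 88, |C| = 32.
|A∩B|: x∈[-2,6], y∈[5,10] → 8·5 = 40.
|A∩C|: x∈[-1,7], y∈[5,7] → 8·2 = 16.
|B∩C|: x∈[-1,6], y∈[3,7] → 7·4 = 28.
|A∩B∩C| = 14.
|A ∪ B ∪ C| = 170 − 84 + 14 = 100.00.

100.00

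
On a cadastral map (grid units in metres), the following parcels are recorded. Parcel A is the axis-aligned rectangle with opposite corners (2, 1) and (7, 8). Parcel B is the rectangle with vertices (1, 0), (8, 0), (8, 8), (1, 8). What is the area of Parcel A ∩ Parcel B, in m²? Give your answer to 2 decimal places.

35.00

|Parcel A∩Parcel B|: x∈[2,7], y∈[1,8] → 5·7 = 35.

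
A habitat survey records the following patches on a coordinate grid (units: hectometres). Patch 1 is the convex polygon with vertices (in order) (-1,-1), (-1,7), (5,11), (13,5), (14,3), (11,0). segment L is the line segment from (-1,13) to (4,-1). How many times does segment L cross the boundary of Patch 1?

The segment meets the boundary at (3.855,-0.595), (0.731,8.154).

2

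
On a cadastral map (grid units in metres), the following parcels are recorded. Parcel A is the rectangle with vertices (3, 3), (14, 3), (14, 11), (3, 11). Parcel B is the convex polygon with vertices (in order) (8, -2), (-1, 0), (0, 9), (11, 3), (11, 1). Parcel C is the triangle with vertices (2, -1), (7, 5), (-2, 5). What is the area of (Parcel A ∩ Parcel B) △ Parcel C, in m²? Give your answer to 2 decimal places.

|Parcel A ∩ Parcel B| = 17.4545.
|(Parcel A ∩ Parcel B) ∩ Parcel C| = 6.3333.
|(Parcel A ∩ Parcel B) △ Parcel C| = 17.4545 + 27 − 12.6667 = 31.79.

31.79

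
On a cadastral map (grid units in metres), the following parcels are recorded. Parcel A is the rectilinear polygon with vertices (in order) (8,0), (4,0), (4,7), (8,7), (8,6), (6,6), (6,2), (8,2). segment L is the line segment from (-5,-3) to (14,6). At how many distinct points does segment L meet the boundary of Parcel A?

2

The segment meets the boundary at (6,2.211), (4,1.263).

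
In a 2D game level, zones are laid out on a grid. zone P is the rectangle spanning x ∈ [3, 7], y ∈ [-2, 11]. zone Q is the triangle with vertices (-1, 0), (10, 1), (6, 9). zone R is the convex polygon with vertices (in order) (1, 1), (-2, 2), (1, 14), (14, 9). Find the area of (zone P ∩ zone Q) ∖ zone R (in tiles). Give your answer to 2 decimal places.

|zone P ∩ zone Q| = 27.0325.
|(zone P ∩ zone Q) ∩ zone R| = 15.3681.
|(zone P ∩ zone Q) ∖ zone R| = 27.0325 − 15.3681 = 11.66.

11.66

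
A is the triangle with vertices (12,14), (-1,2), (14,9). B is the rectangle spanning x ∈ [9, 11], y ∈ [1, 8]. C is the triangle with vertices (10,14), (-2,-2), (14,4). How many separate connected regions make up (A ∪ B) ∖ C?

(A ∪ B) ∖ C splits into 3 disjoint pieces (area 4.5641, area 9.4382, area 3).

3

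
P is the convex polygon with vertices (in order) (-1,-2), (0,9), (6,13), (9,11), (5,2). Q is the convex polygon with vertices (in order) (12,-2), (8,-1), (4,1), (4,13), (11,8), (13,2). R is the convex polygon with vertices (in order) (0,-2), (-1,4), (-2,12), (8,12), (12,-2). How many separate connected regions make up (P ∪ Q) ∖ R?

(P ∪ Q) ∖ R splits into 4 disjoint pieces (area 2.0603, area 0.5595, area 17.8333, area 1.6412).

4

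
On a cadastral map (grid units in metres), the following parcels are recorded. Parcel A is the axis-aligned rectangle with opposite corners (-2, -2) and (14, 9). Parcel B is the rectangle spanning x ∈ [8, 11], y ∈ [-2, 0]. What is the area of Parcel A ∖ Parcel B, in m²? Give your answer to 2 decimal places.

170.00

|Parcel A∩Parcel B|: x∈[8,11], y∈[-2,0] → 3·2 = 6.
|Parcel A| = 176.
|Parcel A ∖ Parcel B| = |Parcel A| − |Parcel A∩Parcel B| = 176 − 6 = 170.00.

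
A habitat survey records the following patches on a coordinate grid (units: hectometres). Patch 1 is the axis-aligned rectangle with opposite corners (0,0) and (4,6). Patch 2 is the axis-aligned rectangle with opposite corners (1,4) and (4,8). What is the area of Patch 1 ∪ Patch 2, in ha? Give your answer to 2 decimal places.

By inclusion–exclusion:
Individual areas: |Patch 1| = 24, |Patch 2| = 12.
|Patch 1∩Patch 2|: x∈[1,4], y∈[4,6] → 3·2 = 6.
|Patch 1 ∪ Patch 2| = 36 − 6 = 30.00.

30.00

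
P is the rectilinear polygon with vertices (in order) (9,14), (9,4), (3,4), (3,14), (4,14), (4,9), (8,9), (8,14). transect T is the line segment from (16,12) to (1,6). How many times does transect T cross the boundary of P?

The segment meets the boundary at (3,6.8), (9,9.2).

2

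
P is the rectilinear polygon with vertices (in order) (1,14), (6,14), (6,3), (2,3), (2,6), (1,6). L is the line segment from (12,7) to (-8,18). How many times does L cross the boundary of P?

The segment meets the boundary at (1,13.05), (6,10.3).

2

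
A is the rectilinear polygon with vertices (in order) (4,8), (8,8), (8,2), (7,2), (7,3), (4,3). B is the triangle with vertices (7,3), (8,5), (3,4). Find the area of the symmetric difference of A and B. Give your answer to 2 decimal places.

|A| = 21, |B| = 4.5, |A∩B| = 4.275.
|A △ B| = |A| + |B| − 2·|A∩B| = 21 + 4.5 − 8.55 = 16.95.

16.95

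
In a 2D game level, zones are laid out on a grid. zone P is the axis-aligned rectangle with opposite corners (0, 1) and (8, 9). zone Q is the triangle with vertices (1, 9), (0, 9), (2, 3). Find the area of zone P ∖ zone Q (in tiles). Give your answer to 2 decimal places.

61.00

|zone P| = 64, |zone P∩zone Q| = 3.
|zone P ∖ zone Q| = |zone P| − |zone P∩zone Q| = 64 − 3 = 61.00.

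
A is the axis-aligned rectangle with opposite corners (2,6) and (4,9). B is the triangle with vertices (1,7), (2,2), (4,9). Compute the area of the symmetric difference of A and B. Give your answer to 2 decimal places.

7.74

|A| = 6, |B| = 8.5, |A∩B| = 3.381.
|A △ B| = |A| + |B| − 2·|A∩B| = 6 + 8.5 − 6.7619 = 7.74.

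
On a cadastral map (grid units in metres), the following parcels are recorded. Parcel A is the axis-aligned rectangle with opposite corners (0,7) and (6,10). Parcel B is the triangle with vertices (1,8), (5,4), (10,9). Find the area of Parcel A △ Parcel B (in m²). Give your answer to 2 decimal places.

26.22

|Parcel A| = 18, |Parcel B| = 20, |Parcel A∩Parcel B| = 5.8889.
|Parcel A △ Parcel B| = |Parcel A| + |Parcel B| − 2·|Parcel A∩Parcel B| = 18 + 20 − 11.7778 = 26.22.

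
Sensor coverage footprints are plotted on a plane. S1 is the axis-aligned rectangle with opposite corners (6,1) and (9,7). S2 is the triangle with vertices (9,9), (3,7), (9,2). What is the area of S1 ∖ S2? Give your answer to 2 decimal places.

|S1| = 18, |S1∩S2| = 11.25.
|S1 ∖ S2| = |S1| − |S1∩S2| = 18 − 11.25 = 6.75.

6.75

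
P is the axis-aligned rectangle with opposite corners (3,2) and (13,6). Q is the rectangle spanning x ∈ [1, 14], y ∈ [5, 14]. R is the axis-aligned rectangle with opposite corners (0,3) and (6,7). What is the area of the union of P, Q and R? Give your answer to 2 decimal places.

155.00

By inclusion–exclusion:
Individual areas: |P| = 40, |Q| = 117, |R| = 24.
|P∩Q|: x∈[3,13], y∈[5,6] → 10·1 = 10.
|P∩R|: x∈[3,6], y∈[3,6] → 3·3 = 9.
|Q∩R|: x∈[1,6], y∈[5,7] → 5·2 = 10.
|P∩Q∩R| = 3.
|P ∪ Q ∪ R| = 181 − 29 + 3 = 155.00.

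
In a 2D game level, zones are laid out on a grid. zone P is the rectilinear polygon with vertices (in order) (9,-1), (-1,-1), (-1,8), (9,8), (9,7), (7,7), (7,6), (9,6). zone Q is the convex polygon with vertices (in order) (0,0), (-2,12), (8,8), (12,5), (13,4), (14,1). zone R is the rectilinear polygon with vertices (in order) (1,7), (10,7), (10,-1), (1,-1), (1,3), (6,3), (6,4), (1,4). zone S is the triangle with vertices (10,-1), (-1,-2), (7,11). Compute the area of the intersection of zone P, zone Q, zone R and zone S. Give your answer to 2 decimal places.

36.23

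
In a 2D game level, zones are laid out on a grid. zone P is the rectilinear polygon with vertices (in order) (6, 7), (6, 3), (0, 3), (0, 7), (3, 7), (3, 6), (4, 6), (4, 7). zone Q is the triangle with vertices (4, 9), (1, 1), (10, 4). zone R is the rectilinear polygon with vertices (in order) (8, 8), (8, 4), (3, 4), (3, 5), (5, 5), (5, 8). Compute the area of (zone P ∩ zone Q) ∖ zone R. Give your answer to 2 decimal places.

8.08

|zone P ∩ zone Q| = 13.0833.
|(zone P ∩ zone Q) ∩ zone R| = 5.
|(zone P ∩ zone Q) ∖ zone R| = 13.0833 − 5 = 8.08.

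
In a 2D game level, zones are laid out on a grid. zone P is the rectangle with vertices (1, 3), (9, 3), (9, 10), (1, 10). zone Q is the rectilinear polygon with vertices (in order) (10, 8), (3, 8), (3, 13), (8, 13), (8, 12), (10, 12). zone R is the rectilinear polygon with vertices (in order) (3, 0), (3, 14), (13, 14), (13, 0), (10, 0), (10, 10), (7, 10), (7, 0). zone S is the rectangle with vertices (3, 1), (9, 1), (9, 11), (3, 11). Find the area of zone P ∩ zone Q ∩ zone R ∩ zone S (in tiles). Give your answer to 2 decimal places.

8.00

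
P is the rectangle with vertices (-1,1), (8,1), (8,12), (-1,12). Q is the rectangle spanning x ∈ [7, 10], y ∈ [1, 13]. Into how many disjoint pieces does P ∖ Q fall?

1

P ∖ Q is a single connected region.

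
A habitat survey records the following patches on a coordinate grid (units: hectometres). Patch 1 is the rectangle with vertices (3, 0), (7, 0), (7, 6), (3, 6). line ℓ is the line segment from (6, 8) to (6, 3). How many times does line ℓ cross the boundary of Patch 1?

The segment meets the boundary at (6,6).

1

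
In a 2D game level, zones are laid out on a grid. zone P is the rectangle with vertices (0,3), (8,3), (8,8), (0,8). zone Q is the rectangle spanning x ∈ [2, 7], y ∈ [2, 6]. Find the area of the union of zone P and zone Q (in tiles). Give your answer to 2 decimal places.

By inclusion–exclusion:
Individual areas: |zone P| = 40, |zone Q| = 20.
|zone P∩zone Q|: x∈[2,7], y∈[3,6] → 5·3 = 15.
|zone P ∪ zone Q| = 60 − 15 = 45.00.

45.00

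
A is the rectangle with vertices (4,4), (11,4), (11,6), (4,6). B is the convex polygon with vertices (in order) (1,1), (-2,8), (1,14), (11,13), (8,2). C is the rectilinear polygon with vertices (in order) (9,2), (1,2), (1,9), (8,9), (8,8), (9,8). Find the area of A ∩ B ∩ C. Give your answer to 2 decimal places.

The intersection is the polygon with vertices (4,6), (9,6), (9,5.667), (8.546,4), (4,4).
By the shoelace formula its area is 9.62.

9.62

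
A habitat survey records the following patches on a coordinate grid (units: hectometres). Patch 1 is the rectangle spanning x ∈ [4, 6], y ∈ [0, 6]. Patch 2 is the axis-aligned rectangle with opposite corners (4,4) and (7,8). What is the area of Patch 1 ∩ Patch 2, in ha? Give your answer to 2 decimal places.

4.00

|Patch 1∩Patch 2|: x∈[4,6], y∈[4,6] → 2·2 = 4.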